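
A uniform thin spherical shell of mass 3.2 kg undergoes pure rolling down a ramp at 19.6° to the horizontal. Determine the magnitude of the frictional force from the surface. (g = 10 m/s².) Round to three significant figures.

f ≈ 4.29 N

Here I = (2/3)MR², so the shape factor k = I/(MR²) = 2/3.
Newton's second law down the slope: Mg sinθ − f = Ma. The torque equation fR = Iα (with α = a/R) gives f = kMa.
Combining, a = g sinθ/(1+k) and f = kMa = kMg sinθ/(1+k).
f = (2/3) × 3.2 × 10 × sin19.6° / 1.667 ≈ 4.29 N.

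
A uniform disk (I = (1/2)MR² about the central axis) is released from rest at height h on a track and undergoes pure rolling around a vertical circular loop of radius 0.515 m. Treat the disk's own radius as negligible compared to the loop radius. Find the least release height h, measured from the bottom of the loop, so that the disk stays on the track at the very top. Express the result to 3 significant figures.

h_min ≈ 1.42 m

With I = (1/2)MR², the ratio k = I/(MR²) is 0.5.
At the top, contact is just lost when gravity alone supplies the centripetal force: Mg = Mv_top²/r, i.e. v_top² = gr.
With ω = v/R, the kinetic energy at speed v is ½(1+k)Mv² = (3/4)Mv².
Energy conservation from release (height h) to the top (height 2r): Mgh = Mg(2r) + (3/4)M·gr.
Thus h_min = 2r + (1+k)r/2 = r(2 + 1.5/2) = 0.515 × 2.75 ≈ 1.42 m.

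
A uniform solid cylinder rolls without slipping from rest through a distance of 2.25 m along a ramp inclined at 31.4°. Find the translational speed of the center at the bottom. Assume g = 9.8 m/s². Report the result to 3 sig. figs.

With I = (1/2)MR², the ratio k = I/(MR²) is 0.5.
Since it rolls without slipping, ω = v/R and KE = ½Mv² + ½Iω² = ½(1+k)Mv² = (3/4)Mv².
The vertical drop is h = L sinθ = 2.25 × sin31.4° = 1.172 m.
Energy conservation: Mgh = (3/4)Mv², so v = √(2gh/(1+k)) = √(2 × 9.8 × 1.172 / 1.5) ≈ 3.91 m/s.

v ≈ 3.91 m/s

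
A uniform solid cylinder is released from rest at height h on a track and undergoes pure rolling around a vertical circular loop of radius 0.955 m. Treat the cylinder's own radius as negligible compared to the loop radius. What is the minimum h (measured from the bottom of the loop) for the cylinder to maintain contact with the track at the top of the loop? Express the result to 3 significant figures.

With I = (1/2)MR², the ratio k = I/(MR²) is 0.5.
At the top, contact is just lost when gravity alone supplies the centripetal force: Mg = Mv_top²/r, i.e. v_top² = gr.
With ω = v/R, the kinetic energy at speed v is ½(1+k)Mv² = (3/4)Mv².
Energy conservation from release (height h) to the top (height 2r): Mgh = Mg(2r) + (3/4)M·gr.
Thus h_min = 2r + (1+k)r/2 = r(2 + 1.5/2) = 0.955 × 2.75 ≈ 2.63 m.

h_min ≈ 2.63 m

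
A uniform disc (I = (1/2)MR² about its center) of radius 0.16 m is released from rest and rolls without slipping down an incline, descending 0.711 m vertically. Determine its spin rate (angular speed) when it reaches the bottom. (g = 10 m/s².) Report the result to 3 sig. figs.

ω ≈ 19.2 rad/s

For this body I = (1/2)MR², i.e. k = I/(MR²) = 0.5.
Pure rolling means v = ωR; then KE = ½Mv² + ½I(v/R)² = ½(1+k)Mv² = (3/4)Mv².
Energy conservation Mgh = ½(1+k)Mv² gives v = √(2gh/(1+k)) = √(2 × 10 × 0.711 / 1.5) = 3.079 m/s.
The angular speed follows from ω = v/R = 3.079/0.16 ≈ 19.2 rad/s.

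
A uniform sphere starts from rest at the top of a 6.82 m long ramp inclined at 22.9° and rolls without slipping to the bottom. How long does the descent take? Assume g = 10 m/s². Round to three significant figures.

t ≈ 2.22 s

Here I = (2/5)MR², so the shape factor k = I/(MR²) = 0.4.
Translational: Mg sinθ − f = Ma. Rotational about the CM: fR = Iα = kMRa, so f = kMa.
Hence a = g sinθ/(1+k) = 10×sin22.9°/1.4 = 2.779 m/s².
Starting from rest, L = ½at², so t = √(2L/a) = √(2×6.82/2.779) ≈ 2.22 s.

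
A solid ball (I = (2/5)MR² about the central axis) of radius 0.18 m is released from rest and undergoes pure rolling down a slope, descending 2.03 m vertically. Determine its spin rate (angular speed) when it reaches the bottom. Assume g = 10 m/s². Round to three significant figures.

ω ≈ 29.9 rad/s

Here I = (2/5)MR², so the shape factor k = I/(MR²) = 0.4.
Pure rolling means v = ωR; then KE = ½Mv² + ½I(v/R)² = ½(1+k)Mv² = (7/10)Mv².
Energy conservation Mgh = ½(1+k)Mv² gives v = √(2gh/(1+k)) = √(2 × 10 × 2.03 / 1.4) = 5.385 m/s.
The angular speed follows from ω = v/R = 5.385/0.18 ≈ 29.9 rad/s.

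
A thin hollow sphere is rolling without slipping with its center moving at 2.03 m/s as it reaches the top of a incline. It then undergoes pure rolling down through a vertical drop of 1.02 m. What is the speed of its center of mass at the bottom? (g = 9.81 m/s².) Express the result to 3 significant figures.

The moment of inertia is (2/3)MR², giving k ≡ I/(MR²) = 2/3.
Since it rolls without slipping, ω = v/R and KE = ½Mv² + ½Iω² = ½(1+k)Mv² = (5/6)Mv².
Energy conservation: (5/6)Mv₀² + Mgh = (5/6)Mv², so v² = v₀² + 2gh/(1+k).
v = √(2.03² + 2×9.81×1.02/1.667) = √16.13 ≈ 4.02 m/s.

v ≈ 4.02 m/s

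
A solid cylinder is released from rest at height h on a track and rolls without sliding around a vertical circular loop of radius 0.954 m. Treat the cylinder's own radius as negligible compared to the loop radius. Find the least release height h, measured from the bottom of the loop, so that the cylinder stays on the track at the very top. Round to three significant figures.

With I = (1/2)MR², the ratio k = I/(MR²) is 0.5.
At the top, contact is just lost when gravity alone supplies the centripetal force: Mg = Mv_top²/r, i.e. v_top² = gr.
With ω = v/R, the kinetic energy at speed v is ½(1+k)Mv² = (3/4)Mv².
Energy conservation from release (height h) to the top (height 2r): Mgh = Mg(2r) + (3/4)M·gr.
Thus h_min = 2r + (1+k)r/2 = r(2 + 1.5/2) = 0.954 × 2.75 ≈ 2.62 m.

h_min ≈ 2.62 m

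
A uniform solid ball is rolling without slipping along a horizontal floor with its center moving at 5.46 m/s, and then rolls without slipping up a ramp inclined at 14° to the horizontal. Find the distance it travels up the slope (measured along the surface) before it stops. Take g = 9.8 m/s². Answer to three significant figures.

With I = (2/5)MR², the ratio k = I/(MR²) is 0.4.
The rolling condition ω = v/R makes the rotational term ½I(v/R)² = ½kMv², so KE_total = ½(1+k)Mv² = (7/10)Mv².
Setting this equal to Mgh gives the vertical rise h = (1+k)v₀²/(2g) = 1.4×5.46²/(2×9.8) = 2.129 m.
Along the incline, d = h/sinθ = 2.129/sin14° ≈ 8.80 m.

d ≈ 8.80 m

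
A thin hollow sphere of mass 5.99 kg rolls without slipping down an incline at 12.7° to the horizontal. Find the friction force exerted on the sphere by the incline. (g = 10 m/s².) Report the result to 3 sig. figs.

With I = (2/3)MR², the ratio k = I/(MR²) is 2/3.
Newton's second law down the slope: Mg sinθ − f = Ma. The torque equation fR = Iα (with α = a/R) gives f = kMa.
Combining, a = g sinθ/(1+k) and f = kMa = kMg sinθ/(1+k).
f = (2/3) × 5.99 × 10 × sin12.7° / 1.667 ≈ 5.27 N.

f ≈ 5.27 N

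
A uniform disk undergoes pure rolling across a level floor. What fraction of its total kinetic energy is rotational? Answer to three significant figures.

fraction ≈ 0.333

For this body I = (1/2)MR², i.e. k = I/(MR²) = 0.5.
With ω = v/R, KE_trans = ½Mv² and KE_rot = ½Iω² = ½kMv², so KE_total = ½(1+k)Mv².
The rotational fraction is therefore k/(1+k) = 0.5/1.5 ≈ 0.333.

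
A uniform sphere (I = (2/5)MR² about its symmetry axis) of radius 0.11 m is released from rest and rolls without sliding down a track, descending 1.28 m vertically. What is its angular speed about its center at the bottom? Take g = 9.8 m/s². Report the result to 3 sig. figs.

For this body I = (2/5)MR², i.e. k = I/(MR²) = 0.4.
Rolling without slipping gives ω = v/R, so the total kinetic energy is ½Mv² + ½Iω² = ½(1+k)Mv² = (7/10)Mv².
Energy conservation Mgh = ½(1+k)Mv² gives v = √(2gh/(1+k)) = √(2 × 9.8 × 1.28 / 1.4) = 4.233 m/s.
The angular speed follows from ω = v/R = 4.233/0.11 ≈ 38.5 rad/s.

ω ≈ 38.5 rad/s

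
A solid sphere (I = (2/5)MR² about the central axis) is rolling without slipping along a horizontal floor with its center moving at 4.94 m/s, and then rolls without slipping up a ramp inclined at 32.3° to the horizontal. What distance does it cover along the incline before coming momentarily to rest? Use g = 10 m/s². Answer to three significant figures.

For this body I = (2/5)MR², i.e. k = I/(MR²) = 0.4.
Pure rolling means v = ωR; then KE = ½Mv² + ½I(v/R)² = ½(1+k)Mv² = (7/10)Mv².
Setting this equal to Mgh gives the vertical rise h = (1+k)v₀²/(2g) = 1.4×4.94²/(2×10) = 1.708 m.
The distance along the slope is d = h/sinθ = 1.708/sin32.3° ≈ 3.20 m.

d ≈ 3.20 m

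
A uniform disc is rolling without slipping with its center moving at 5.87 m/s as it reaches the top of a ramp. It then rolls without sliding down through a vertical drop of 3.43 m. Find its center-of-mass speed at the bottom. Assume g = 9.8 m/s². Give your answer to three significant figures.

v ≈ 8.90 m/s

Here I = (1/2)MR², so the shape factor k = I/(MR²) = 0.5.
Since it rolls without slipping, ω = v/R and KE = ½Mv² + ½Iω² = ½(1+k)Mv² = (3/4)Mv².
Energy conservation: (3/4)Mv₀² + Mgh = (3/4)Mv², so v² = v₀² + 2gh/(1+k).
v = √(5.87² + 2×9.8×3.43/1.5) = √79.28 ≈ 8.90 m/s.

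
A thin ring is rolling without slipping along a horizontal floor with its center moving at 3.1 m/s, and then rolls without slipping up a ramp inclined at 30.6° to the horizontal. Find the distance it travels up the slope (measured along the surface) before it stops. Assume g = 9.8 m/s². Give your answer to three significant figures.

For this body I = MR², i.e. k = I/(MR²) = 1.
Pure rolling means v = ωR; then KE = ½Mv² + ½I(v/R)² = ½(1+k)Mv² = Mv².
Setting this equal to Mgh gives the vertical rise h = (1+k)v₀²/(2g) = 2×3.1²/(2×9.8) = 0.9806 m.
Along the incline, d = h/sinθ = 0.9806/sin30.6° ≈ 1.93 m.

d ≈ 1.93 m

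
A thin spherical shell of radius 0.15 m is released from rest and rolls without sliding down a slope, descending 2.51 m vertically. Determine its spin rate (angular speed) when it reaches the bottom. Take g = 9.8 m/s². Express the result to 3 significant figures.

ω ≈ 36.2 rad/s

For this body I = (2/3)MR², i.e. k = I/(MR²) = 2/3.
Pure rolling means v = ωR; then KE = ½Mv² + ½I(v/R)² = ½(1+k)Mv² = (5/6)Mv².
Energy conservation Mgh = ½(1+k)Mv² gives v = √(2gh/(1+k)) = √(2 × 9.8 × 2.51 / 1.667) = 5.433 m/s.
Then ω = v/R = 5.433 / 0.15 ≈ 36.2 rad/s.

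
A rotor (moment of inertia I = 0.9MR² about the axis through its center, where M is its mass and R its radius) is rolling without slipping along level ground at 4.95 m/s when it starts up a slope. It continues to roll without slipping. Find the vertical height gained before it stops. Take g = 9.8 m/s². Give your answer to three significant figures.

h ≈ 2.38 m

Here I = 0.9MR², so the shape factor k = I/(MR²) = 0.9.
Rolling without slipping gives ω = v/R, so the total kinetic energy is ½Mv² + ½Iω² = ½(1+k)Mv² = (19/20)Mv².
At the top the kinetic energy is zero, so (19/20)Mv₀² = Mgh.
Thus h = (1+k)v₀²/(2g) = 1.9 × 4.95² / (2 × 9.8) ≈ 2.38 m.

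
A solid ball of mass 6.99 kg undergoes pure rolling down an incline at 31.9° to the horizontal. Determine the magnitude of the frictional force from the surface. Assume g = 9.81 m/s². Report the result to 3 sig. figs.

f ≈ 10.4 N

For this body I = (2/5)MR², i.e. k = I/(MR²) = 0.4.
Translational: Mg sinθ − f = Ma. Rotational about the CM: fR = Iα = kMRa, so f = kMa.
Combining, a = g sinθ/(1+k) and f = kMa = kMg sinθ/(1+k).
f = 0.4 × 6.99 × 9.81 × sin31.9° / 1.4 ≈ 10.4 N.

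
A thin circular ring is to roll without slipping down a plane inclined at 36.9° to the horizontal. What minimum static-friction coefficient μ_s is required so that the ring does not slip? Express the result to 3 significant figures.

The moment of inertia is MR², giving k ≡ I/(MR²) = 1.
Along the incline Mg sinθ − f = Ma, and torque about the center fR = Iα = kMR²(a/R) gives f = kMa.
These give a = g sinθ/(1+k) and the required friction f = kMg sinθ/(1+k).
The normal force is N = Mg cosθ, so μ_min = f/N = k tanθ/(1+k).
μ_min = 1 × tan36.9° / 2 ≈ 0.375.

μ_min ≈ 0.375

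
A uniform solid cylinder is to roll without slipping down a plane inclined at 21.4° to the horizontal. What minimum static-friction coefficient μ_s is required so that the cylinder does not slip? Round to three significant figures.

μ_min ≈ 0.131

The moment of inertia is (1/2)MR², giving k ≡ I/(MR²) = 0.5.
Translational: Mg sinθ − f = Ma. Rotational about the CM: fR = Iα = kMRa, so f = kMa.
These give a = g sinθ/(1+k) and the required friction f = kMg sinθ/(1+k).
The normal force is N = Mg cosθ, so μ_min = f/N = k tanθ/(1+k).
μ_min = 0.5 × tan21.4° / 1.5 ≈ 0.131.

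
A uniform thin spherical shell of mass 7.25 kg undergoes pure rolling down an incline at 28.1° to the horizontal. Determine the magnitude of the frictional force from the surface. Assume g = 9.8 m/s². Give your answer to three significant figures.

f ≈ 13.4 N

For this body I = (2/3)MR², i.e. k = I/(MR²) = 2/3.
Along the incline Mg sinθ − f = Ma, and torque about the center fR = Iα = kMR²(a/R) gives f = kMa.
Combining, a = g sinθ/(1+k) and f = kMa = kMg sinθ/(1+k).
f = (2/3) × 7.25 × 9.8 × sin28.1° / 1.667 ≈ 13.4 N.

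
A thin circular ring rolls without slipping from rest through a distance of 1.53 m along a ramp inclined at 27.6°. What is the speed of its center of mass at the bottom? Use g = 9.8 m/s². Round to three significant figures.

v ≈ 2.64 m/s

With I = MR², the ratio k = I/(MR²) is 1.
Since it rolls without slipping, ω = v/R and KE = ½Mv² + ½Iω² = ½(1+k)Mv² = Mv².
The vertical drop is h = L sinθ = 1.53 × sin27.6° = 0.7088 m.
Energy conservation: Mgh = Mv², so v = √(2gh/(1+k)) = √(2 × 9.8 × 0.7088 / 2) ≈ 2.64 m/s.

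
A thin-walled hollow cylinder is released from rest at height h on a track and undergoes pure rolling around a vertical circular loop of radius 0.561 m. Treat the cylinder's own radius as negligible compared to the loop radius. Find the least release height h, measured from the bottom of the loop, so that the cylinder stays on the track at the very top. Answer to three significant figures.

h_min ≈ 1.68 m

Here I = MR², so the shape factor k = I/(MR²) = 1.
At the top of the loop, the minimum-contact condition is Mg = Mv_top²/r, so v_top² = gr.
With ω = v/R, the kinetic energy at speed v is ½(1+k)Mv² = Mv².
Energy conservation from release (height h) to the top (height 2r): Mgh = Mg(2r) + M·gr.
Thus h_min = 2r + (1+k)r/2 = r(2 + 2/2) = 0.561 × 3 ≈ 1.68 m.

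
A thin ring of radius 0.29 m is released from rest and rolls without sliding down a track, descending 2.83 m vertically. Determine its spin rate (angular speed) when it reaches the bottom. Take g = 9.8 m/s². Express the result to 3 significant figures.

Here I = MR², so the shape factor k = I/(MR²) = 1.
Pure rolling means v = ωR; then KE = ½Mv² + ½I(v/R)² = ½(1+k)Mv² = Mv².
Energy conservation Mgh = ½(1+k)Mv² gives v = √(2gh/(1+k)) = √(2 × 9.8 × 2.83 / 2) = 5.266 m/s.
The angular speed follows from ω = v/R = 5.266/0.29 ≈ 18.2 rad/s.

ω ≈ 18.2 rad/s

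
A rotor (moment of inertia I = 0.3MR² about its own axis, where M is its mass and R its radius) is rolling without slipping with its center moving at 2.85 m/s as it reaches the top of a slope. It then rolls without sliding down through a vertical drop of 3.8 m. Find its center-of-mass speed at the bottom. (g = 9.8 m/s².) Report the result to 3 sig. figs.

v ≈ 8.09 m/s

Here I = 0.3MR², so the shape factor k = I/(MR²) = 0.3.
Rolling without slipping gives ω = v/R, so the total kinetic energy is ½Mv² + ½Iω² = ½(1+k)Mv² = (13/20)Mv².
Conserving energy between top and bottom: (13/20)Mv² = (13/20)Mv₀² + Mgh, hence v² = v₀² + 2gh/(1+k).
v = √(2.85² + 2×9.8×3.8/1.3) = √65.41 ≈ 8.09 m/s.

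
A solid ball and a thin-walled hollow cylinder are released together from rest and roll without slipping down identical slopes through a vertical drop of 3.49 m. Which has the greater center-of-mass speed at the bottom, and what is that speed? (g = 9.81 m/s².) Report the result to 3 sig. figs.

the solid ball, at v ≈ 6.99 m/s

For rolling without slipping, Mgh = ½(1+k)Mv² where k = I/(MR²), so v = √(2gh/(1+k)).
Solid ball: k = 0.4, giving v = √(2×9.81×3.49/1.4) = 6.994 m/s.
Thin-walled hollow cylinder: k = 1, giving v = √(2×9.81×3.49/2) = 5.851 m/s.
The smaller k wins: the solid ball, at ≈ 6.99 m/s.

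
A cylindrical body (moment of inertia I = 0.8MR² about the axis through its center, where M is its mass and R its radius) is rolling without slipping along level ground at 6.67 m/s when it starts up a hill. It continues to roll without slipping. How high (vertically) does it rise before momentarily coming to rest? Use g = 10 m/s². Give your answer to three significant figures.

h ≈ 4.00 m

Here I = 0.8MR², so the shape factor k = I/(MR²) = 0.8.
Since it rolls without slipping, ω = v/R and KE = ½Mv² + ½Iω² = ½(1+k)Mv² = (9/10)Mv².
At the top the kinetic energy is zero, so (9/10)Mv₀² = Mgh.
Thus h = (1+k)v₀²/(2g) = 1.8 × 6.67² / (2 × 10) ≈ 4.00 m.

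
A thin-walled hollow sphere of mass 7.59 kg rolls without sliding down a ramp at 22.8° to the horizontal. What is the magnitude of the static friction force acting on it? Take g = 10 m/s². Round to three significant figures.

For this body I = (2/3)MR², i.e. k = I/(MR²) = 2/3.
Along the incline Mg sinθ − f = Ma, and torque about the center fR = Iα = kMR²(a/R) gives f = kMa.
Combining, a = g sinθ/(1+k) and f = kMa = kMg sinθ/(1+k).
f = (2/3) × 7.59 × 10 × sin22.8° / 1.667 ≈ 11.8 N.

f ≈ 11.8 N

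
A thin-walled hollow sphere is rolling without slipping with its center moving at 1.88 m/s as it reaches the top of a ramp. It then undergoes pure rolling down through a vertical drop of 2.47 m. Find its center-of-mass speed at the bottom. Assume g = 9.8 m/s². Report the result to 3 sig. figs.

For this body I = (2/3)MR², i.e. k = I/(MR²) = 2/3.
The rolling condition ω = v/R makes the rotational term ½I(v/R)² = ½kMv², so KE_total = ½(1+k)Mv² = (5/6)Mv².
Energy conservation: (5/6)Mv₀² + Mgh = (5/6)Mv², so v² = v₀² + 2gh/(1+k).
v = √(1.88² + 2×9.8×2.47/1.667) = √32.58 ≈ 5.71 m/s.

v ≈ 5.71 m/s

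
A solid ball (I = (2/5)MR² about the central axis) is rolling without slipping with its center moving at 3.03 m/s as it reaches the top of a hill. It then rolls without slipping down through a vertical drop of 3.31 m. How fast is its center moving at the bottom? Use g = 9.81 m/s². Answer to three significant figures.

For this body I = (2/5)MR², i.e. k = I/(MR²) = 0.4.
Since it rolls without slipping, ω = v/R and KE = ½Mv² + ½Iω² = ½(1+k)Mv² = (7/10)Mv².
Energy conservation: (7/10)Mv₀² + Mgh = (7/10)Mv², so v² = v₀² + 2gh/(1+k).
v = √(3.03² + 2×9.81×3.31/1.4) = √55.57 ≈ 7.45 m/s.

v ≈ 7.45 m/s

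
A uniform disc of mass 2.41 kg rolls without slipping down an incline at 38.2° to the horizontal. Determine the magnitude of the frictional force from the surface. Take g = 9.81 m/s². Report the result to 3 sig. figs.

f ≈ 4.87 N

Here I = (1/2)MR², so the shape factor k = I/(MR²) = 0.5.
Along the incline Mg sinθ − f = Ma, and torque about the center fR = Iα = kMR²(a/R) gives f = kMa.
Combining, a = g sinθ/(1+k) and f = kMa = kMg sinθ/(1+k).
f = 0.5 × 2.41 × 9.81 × sin38.2° / 1.5 ≈ 4.87 N.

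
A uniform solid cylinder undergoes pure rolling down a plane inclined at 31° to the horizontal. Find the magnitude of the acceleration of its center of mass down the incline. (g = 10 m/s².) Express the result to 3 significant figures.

The moment of inertia is (1/2)MR², giving k ≡ I/(MR²) = 0.5.
Translational: Mg sinθ − f = Ma. Rotational about the CM: fR = Iα = kMRa, so f = kMa.
Eliminating f: Mg sinθ = (1+k)Ma, so a = g sinθ/(1+k) = 10 × sin31° / 1.5 ≈ 3.43 m/s².

a ≈ 3.43 m/s²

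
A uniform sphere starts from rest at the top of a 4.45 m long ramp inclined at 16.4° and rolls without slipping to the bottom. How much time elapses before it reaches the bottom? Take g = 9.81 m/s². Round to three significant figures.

The moment of inertia is (2/5)MR², giving k ≡ I/(MR²) = 0.4.
Along the incline Mg sinθ − f = Ma, and torque about the center fR = Iα = kMR²(a/R) gives f = kMa.
Hence a = g sinθ/(1+k) = 9.81×sin16.4°/1.4 = 1.978 m/s².
Starting from rest, L = ½at², so t = √(2L/a) = √(2×4.45/1.978) ≈ 2.12 s.

t ≈ 2.12 s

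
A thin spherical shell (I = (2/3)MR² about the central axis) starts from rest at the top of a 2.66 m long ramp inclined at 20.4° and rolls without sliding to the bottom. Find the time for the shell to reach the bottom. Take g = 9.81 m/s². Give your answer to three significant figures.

t ≈ 1.61 s

The moment of inertia is (2/3)MR², giving k ≡ I/(MR²) = 2/3.
Along the incline Mg sinθ − f = Ma, and torque about the center fR = Iα = kMR²(a/R) gives f = kMa.
Hence a = g sinθ/(1+k) = 9.81×sin20.4°/1.667 = 2.052 m/s².
Starting from rest, L = ½at², so t = √(2L/a) = √(2×2.66/2.052) ≈ 1.61 s.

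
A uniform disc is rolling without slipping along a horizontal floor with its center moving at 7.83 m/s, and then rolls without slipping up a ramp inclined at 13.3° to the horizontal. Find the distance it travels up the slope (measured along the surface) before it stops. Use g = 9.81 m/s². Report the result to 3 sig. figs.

With I = (1/2)MR², the ratio k = I/(MR²) is 0.5.
Pure rolling means v = ωR; then KE = ½Mv² + ½I(v/R)² = ½(1+k)Mv² = (3/4)Mv².
Setting this equal to Mgh gives the vertical rise h = (1+k)v₀²/(2g) = 1.5×7.83²/(2×9.81) = 4.687 m.
The distance along the slope is d = h/sinθ = 4.687/sin13.3° ≈ 20.4 m.

d ≈ 20.4 m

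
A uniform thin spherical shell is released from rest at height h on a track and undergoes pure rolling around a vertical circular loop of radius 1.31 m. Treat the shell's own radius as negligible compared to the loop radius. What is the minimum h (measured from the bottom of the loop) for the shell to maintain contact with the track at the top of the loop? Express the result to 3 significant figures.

h_min ≈ 3.71 m

For this body I = (2/3)MR², i.e. k = I/(MR²) = 2/3.
At the top, contact is just lost when gravity alone supplies the centripetal force: Mg = Mv_top²/r, i.e. v_top² = gr.
With ω = v/R, the kinetic energy at speed v is ½(1+k)Mv² = (5/6)Mv².
Energy conservation from release (height h) to the top (height 2r): Mgh = Mg(2r) + (5/6)M·gr.
Thus h_min = 2r + (1+k)r/2 = r(2 + 1.667/2) = 1.31 × 2.833 ≈ 3.71 m.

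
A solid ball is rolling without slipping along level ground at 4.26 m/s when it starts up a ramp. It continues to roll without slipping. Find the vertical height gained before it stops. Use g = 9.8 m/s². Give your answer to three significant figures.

With I = (2/5)MR², the ratio k = I/(MR²) is 0.4.
Rolling without slipping gives ω = v/R, so the total kinetic energy is ½Mv² + ½Iω² = ½(1+k)Mv² = (7/10)Mv².
At the top the kinetic energy is zero, so (7/10)Mv₀² = Mgh.
Thus h = (1+k)v₀²/(2g) = 1.4 × 4.26² / (2 × 9.8) ≈ 1.30 m.

h ≈ 1.30 m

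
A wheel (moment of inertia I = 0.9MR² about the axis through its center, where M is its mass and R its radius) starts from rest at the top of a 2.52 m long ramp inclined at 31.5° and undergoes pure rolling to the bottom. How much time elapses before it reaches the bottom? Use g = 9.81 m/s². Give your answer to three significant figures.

Here I = 0.9MR², so the shape factor k = I/(MR²) = 0.9.
Along the incline Mg sinθ − f = Ma, and torque about the center fR = Iα = kMR²(a/R) gives f = kMa.
Hence a = g sinθ/(1+k) = 9.81×sin31.5°/1.9 = 2.698 m/s².
With constant a from rest, t = √(2L/a) = √(2·2.52/2.698) ≈ 1.37 s.

t ≈ 1.37 s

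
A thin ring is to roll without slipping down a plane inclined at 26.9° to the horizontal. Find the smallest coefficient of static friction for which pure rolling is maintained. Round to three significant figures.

With I = MR², the ratio k = I/(MR²) is 1.
Newton's second law down the slope: Mg sinθ − f = Ma. The torque equation fR = Iα (with α = a/R) gives f = kMa.
These give a = g sinθ/(1+k) and the required friction f = kMg sinθ/(1+k).
With N = Mg cosθ, the no-slip condition f ≤ μN gives μ_min = f/N = k tanθ/(1+k).
μ_min = 1 × tan26.9° / 2 ≈ 0.254.

μ_min ≈ 0.254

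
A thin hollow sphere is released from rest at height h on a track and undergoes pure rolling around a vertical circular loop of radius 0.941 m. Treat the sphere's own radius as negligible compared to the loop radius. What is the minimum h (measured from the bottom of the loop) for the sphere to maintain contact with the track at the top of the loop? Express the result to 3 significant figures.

The moment of inertia is (2/3)MR², giving k ≡ I/(MR²) = 2/3.
At the top of the loop, the minimum-contact condition is Mg = Mv_top²/r, so v_top² = gr.
With ω = v/R, the kinetic energy at speed v is ½(1+k)Mv² = (5/6)Mv².
Energy conservation from release (height h) to the top (height 2r): Mgh = Mg(2r) + (5/6)M·gr.
Thus h_min = 2r + (1+k)r/2 = r(2 + 1.667/2) = 0.941 × 2.833 ≈ 2.67 m.

h_min ≈ 2.67 m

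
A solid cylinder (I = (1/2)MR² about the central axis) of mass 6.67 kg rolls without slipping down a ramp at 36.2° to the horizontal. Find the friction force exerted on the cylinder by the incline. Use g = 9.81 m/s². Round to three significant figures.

Here I = (1/2)MR², so the shape factor k = I/(MR²) = 0.5.
Along the incline Mg sinθ − f = Ma, and torque about the center fR = Iα = kMR²(a/R) gives f = kMa.
Combining, a = g sinθ/(1+k) and f = kMa = kMg sinθ/(1+k).
f = 0.5 × 6.67 × 9.81 × sin36.2° / 1.5 ≈ 12.9 N.

f ≈ 12.9 N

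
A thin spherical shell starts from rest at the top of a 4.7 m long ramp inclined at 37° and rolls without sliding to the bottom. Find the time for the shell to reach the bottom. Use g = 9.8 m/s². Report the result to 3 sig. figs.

The moment of inertia is (2/3)MR², giving k ≡ I/(MR²) = 2/3.
Newton's second law down the slope: Mg sinθ − f = Ma. The torque equation fR = Iα (with α = a/R) gives f = kMa.
Hence a = g sinθ/(1+k) = 9.8×sin37°/1.667 = 3.539 m/s².
With constant a from rest, t = √(2L/a) = √(2·4.7/3.539) ≈ 1.63 s.

t ≈ 1.63 s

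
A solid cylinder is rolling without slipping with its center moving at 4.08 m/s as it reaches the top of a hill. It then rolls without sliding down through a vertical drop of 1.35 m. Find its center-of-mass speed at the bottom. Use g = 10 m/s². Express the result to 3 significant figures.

For this body I = (1/2)MR², i.e. k = I/(MR²) = 0.5.
Pure rolling means v = ωR; then KE = ½Mv² + ½I(v/R)² = ½(1+k)Mv² = (3/4)Mv².
Conserving energy between top and bottom: (3/4)Mv² = (3/4)Mv₀² + Mgh, hence v² = v₀² + 2gh/(1+k).
v = √(4.08² + 2×10×1.35/1.5) = √34.65 ≈ 5.89 m/s.

v ≈ 5.89 m/s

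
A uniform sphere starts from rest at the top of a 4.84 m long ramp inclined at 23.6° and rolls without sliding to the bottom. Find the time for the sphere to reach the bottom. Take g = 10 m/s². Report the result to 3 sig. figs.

t ≈ 1.84 s

For this body I = (2/5)MR², i.e. k = I/(MR²) = 0.4.
Newton's second law down the slope: Mg sinθ − f = Ma. The torque equation fR = Iα (with α = a/R) gives f = kMa.
Hence a = g sinθ/(1+k) = 10×sin23.6°/1.4 = 2.86 m/s².
With constant a from rest, t = √(2L/a) = √(2·4.84/2.86) ≈ 1.84 s.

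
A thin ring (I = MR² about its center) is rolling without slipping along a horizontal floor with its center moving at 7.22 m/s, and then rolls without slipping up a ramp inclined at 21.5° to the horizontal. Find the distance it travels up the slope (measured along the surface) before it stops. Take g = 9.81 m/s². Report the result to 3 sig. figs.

With I = MR², the ratio k = I/(MR²) is 1.
Pure rolling means v = ωR; then KE = ½Mv² + ½I(v/R)² = ½(1+k)Mv² = Mv².
Setting this equal to Mgh gives the vertical rise h = (1+k)v₀²/(2g) = 2×7.22²/(2×9.81) = 5.314 m.
The distance along the slope is d = h/sinθ = 5.314/sin21.5° ≈ 14.5 m.

d ≈ 14.5 m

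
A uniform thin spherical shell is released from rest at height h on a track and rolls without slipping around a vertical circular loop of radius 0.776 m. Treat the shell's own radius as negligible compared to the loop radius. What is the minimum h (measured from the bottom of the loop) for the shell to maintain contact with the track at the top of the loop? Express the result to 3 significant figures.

Here I = (2/3)MR², so the shape factor k = I/(MR²) = 2/3.
At the top, contact is just lost when gravity alone supplies the centripetal force: Mg = Mv_top²/r, i.e. v_top² = gr.
With ω = v/R, the kinetic energy at speed v is ½(1+k)Mv² = (5/6)Mv².
Energy conservation from release (height h) to the top (height 2r): Mgh = Mg(2r) + (5/6)M·gr.
Thus h_min = 2r + (1+k)r/2 = r(2 + 1.667/2) = 0.776 × 2.833 ≈ 2.20 m.

h_min ≈ 2.20 m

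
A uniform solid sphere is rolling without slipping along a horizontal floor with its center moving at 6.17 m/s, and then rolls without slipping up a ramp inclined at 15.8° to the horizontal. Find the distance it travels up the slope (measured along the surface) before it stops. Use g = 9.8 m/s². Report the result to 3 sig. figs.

d ≈ 9.99 m

The moment of inertia is (2/5)MR², giving k ≡ I/(MR²) = 0.4.
Since it rolls without slipping, ω = v/R and KE = ½Mv² + ½Iω² = ½(1+k)Mv² = (7/10)Mv².
Setting this equal to Mgh gives the vertical rise h = (1+k)v₀²/(2g) = 1.4×6.17²/(2×9.8) = 2.719 m.
The distance along the slope is d = h/sinθ = 2.719/sin15.8° ≈ 9.99 m.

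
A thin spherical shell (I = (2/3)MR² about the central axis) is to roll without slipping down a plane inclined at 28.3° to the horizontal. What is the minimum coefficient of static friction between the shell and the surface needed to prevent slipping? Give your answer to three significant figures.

The moment of inertia is (2/3)MR², giving k ≡ I/(MR²) = 2/3.
Along the incline Mg sinθ − f = Ma, and torque about the center fR = Iα = kMR²(a/R) gives f = kMa.
These give a = g sinθ/(1+k) and the required friction f = kMg sinθ/(1+k).
The normal force is N = Mg cosθ, so μ_min = f/N = k tanθ/(1+k).
μ_min = (2/3) × tan28.3° / 1.667 ≈ 0.215.

μ_min ≈ 0.215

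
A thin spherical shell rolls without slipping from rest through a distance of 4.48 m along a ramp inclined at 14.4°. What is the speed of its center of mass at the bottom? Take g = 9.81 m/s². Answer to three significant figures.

Here I = (2/3)MR², so the shape factor k = I/(MR²) = 2/3.
Rolling without slipping gives ω = v/R, so the total kinetic energy is ½Mv² + ½Iω² = ½(1+k)Mv² = (5/6)Mv².
The vertical drop is h = L sinθ = 4.48 × sin14.4° = 1.114 m.
Energy conservation: Mgh = (5/6)Mv², so v = √(2gh/(1+k)) = √(2 × 9.81 × 1.114 / 1.667) ≈ 3.62 m/s.

v ≈ 3.62 m/s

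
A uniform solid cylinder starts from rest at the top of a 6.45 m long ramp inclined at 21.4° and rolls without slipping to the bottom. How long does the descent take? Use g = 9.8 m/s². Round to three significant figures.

t ≈ 2.33 s

For this body I = (1/2)MR², i.e. k = I/(MR²) = 0.5.
Along the incline Mg sinθ − f = Ma, and torque about the center fR = Iα = kMR²(a/R) gives f = kMa.
Hence a = g sinθ/(1+k) = 9.8×sin21.4°/1.5 = 2.384 m/s².
With constant a from rest, t = √(2L/a) = √(2·6.45/2.384) ≈ 2.33 s.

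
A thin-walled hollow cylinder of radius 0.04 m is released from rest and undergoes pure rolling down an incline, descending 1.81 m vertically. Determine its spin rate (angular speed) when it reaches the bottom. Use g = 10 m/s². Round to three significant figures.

ω ≈ 106 rad/s

For this body I = MR², i.e. k = I/(MR²) = 1.
Pure rolling means v = ωR; then KE = ½Mv² + ½I(v/R)² = ½(1+k)Mv² = Mv².
Energy conservation Mgh = ½(1+k)Mv² gives v = √(2gh/(1+k)) = √(2 × 10 × 1.81 / 2) = 4.254 m/s.
The angular speed follows from ω = v/R = 4.254/0.04 ≈ 106 rad/s.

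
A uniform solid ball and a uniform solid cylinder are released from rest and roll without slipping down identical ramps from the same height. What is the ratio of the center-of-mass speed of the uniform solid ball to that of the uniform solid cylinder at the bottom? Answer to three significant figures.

Each satisfies Mgh = ½(1+k)Mv² with k = I/(MR²), so v ∝ 1/√(1+k).
For the uniform solid ball k = 0.4; for the uniform solid cylinder k = 0.5.
v₁/v₂ = √((1+k₂)/(1+k₁)) = √(1.5/1.4) ≈ 1.04.

v_ratio ≈ 1.04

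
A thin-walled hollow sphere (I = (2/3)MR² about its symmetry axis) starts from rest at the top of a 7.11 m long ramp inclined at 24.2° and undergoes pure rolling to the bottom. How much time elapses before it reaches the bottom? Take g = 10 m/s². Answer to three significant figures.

Here I = (2/3)MR², so the shape factor k = I/(MR²) = 2/3.
Newton's second law down the slope: Mg sinθ − f = Ma. The torque equation fR = Iα (with α = a/R) gives f = kMa.
Hence a = g sinθ/(1+k) = 10×sin24.2°/1.667 = 2.46 m/s².
Starting from rest, L = ½at², so t = √(2L/a) = √(2×7.11/2.46) ≈ 2.40 s.

t ≈ 2.40 s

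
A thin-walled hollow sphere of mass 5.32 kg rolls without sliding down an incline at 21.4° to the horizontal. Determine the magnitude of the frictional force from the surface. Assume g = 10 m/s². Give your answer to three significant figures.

The moment of inertia is (2/3)MR², giving k ≡ I/(MR²) = 2/3.
Along the incline Mg sinθ − f = Ma, and torque about the center fR = Iα = kMR²(a/R) gives f = kMa.
Combining, a = g sinθ/(1+k) and f = kMa = kMg sinθ/(1+k).
f = (2/3) × 5.32 × 10 × sin21.4° / 1.667 ≈ 7.76 N.

f ≈ 7.76 N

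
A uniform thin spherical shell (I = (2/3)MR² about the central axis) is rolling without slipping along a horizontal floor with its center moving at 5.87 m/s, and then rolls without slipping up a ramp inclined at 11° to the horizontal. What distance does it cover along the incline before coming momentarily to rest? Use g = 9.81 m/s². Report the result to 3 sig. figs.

d ≈ 15.3 m

The moment of inertia is (2/3)MR², giving k ≡ I/(MR²) = 2/3.
Rolling without slipping gives ω = v/R, so the total kinetic energy is ½Mv² + ½Iω² = ½(1+k)Mv² = (5/6)Mv².
Setting this equal to Mgh gives the vertical rise h = (1+k)v₀²/(2g) = 1.667×5.87²/(2×9.81) = 2.927 m.
Along the incline, d = h/sinθ = 2.927/sin11° ≈ 15.3 m.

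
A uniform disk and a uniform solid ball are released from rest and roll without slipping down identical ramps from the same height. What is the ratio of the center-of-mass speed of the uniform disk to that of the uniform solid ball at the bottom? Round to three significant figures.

v_ratio ≈ 0.966

Each satisfies Mgh = ½(1+k)Mv² with k = I/(MR²), so v ∝ 1/√(1+k).
For the uniform disk k = 0.5; for the uniform solid ball k = 0.4.
v₁/v₂ = √((1+k₂)/(1+k₁)) = √(1.4/1.5) ≈ 0.966.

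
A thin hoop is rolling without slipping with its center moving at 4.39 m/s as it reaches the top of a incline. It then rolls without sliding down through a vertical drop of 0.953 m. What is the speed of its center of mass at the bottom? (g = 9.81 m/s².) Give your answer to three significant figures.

Here I = MR², so the shape factor k = I/(MR²) = 1.
Since it rolls without slipping, ω = v/R and KE = ½Mv² + ½Iω² = ½(1+k)Mv² = Mv².
Energy conservation: Mv₀² + Mgh = Mv², so v² = v₀² + 2gh/(1+k).
v = √(4.39² + 2×9.81×0.953/2) = √28.62 ≈ 5.35 m/s.

v ≈ 5.35 m/s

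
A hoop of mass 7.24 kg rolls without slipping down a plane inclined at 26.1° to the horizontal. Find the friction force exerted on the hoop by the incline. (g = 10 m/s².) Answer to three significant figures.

f ≈ 15.9 N

Here I = MR², so the shape factor k = I/(MR²) = 1.
Translational: Mg sinθ − f = Ma. Rotational about the CM: fR = Iα = kMRa, so f = kMa.
Combining, a = g sinθ/(1+k) and f = kMa = kMg sinθ/(1+k).
f = 1 × 7.24 × 10 × sin26.1° / 2 ≈ 15.9 N.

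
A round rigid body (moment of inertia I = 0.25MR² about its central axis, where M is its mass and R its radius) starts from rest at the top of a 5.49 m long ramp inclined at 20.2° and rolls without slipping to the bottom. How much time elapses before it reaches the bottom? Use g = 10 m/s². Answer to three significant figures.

t ≈ 1.99 s

Here I = 0.25MR², so the shape factor k = I/(MR²) = 0.25.
Along the incline Mg sinθ − f = Ma, and torque about the center fR = Iα = kMR²(a/R) gives f = kMa.
Hence a = g sinθ/(1+k) = 10×sin20.2°/1.25 = 2.762 m/s².
Starting from rest, L = ½at², so t = √(2L/a) = √(2×5.49/2.762) ≈ 1.99 s.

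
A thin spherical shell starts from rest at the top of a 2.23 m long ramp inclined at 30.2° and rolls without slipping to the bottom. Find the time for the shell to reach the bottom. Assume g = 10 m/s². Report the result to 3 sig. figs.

t ≈ 1.22 s

Here I = (2/3)MR², so the shape factor k = I/(MR²) = 2/3.
Along the incline Mg sinθ − f = Ma, and torque about the center fR = Iα = kMR²(a/R) gives f = kMa.
Hence a = g sinθ/(1+k) = 10×sin30.2°/1.667 = 3.018 m/s².
With constant a from rest, t = √(2L/a) = √(2·2.23/3.018) ≈ 1.22 s.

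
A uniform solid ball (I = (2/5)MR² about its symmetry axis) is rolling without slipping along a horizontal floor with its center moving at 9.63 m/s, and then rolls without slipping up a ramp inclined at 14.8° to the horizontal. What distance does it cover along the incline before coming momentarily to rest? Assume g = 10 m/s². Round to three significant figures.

d ≈ 25.4 m

For this body I = (2/5)MR², i.e. k = I/(MR²) = 0.4.
Rolling without slipping gives ω = v/R, so the total kinetic energy is ½Mv² + ½Iω² = ½(1+k)Mv² = (7/10)Mv².
Setting this equal to Mgh gives the vertical rise h = (1+k)v₀²/(2g) = 1.4×9.63²/(2×10) = 6.492 m.
The distance along the slope is d = h/sinθ = 6.492/sin14.8° ≈ 25.4 m.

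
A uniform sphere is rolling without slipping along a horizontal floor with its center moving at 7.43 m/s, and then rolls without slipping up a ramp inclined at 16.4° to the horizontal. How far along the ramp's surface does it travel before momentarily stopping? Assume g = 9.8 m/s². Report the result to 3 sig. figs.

For this body I = (2/5)MR², i.e. k = I/(MR²) = 0.4.
Since it rolls without slipping, ω = v/R and KE = ½Mv² + ½Iω² = ½(1+k)Mv² = (7/10)Mv².
Setting this equal to Mgh gives the vertical rise h = (1+k)v₀²/(2g) = 1.4×7.43²/(2×9.8) = 3.943 m.
Along the incline, d = h/sinθ = 3.943/sin16.4° ≈ 14.0 m.

d ≈ 14.0 m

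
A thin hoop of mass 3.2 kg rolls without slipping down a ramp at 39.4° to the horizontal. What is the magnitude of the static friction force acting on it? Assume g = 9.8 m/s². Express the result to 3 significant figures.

For this body I = MR², i.e. k = I/(MR²) = 1.
Translational: Mg sinθ − f = Ma. Rotational about the CM: fR = Iα = kMRa, so f = kMa.
Combining, a = g sinθ/(1+k) and f = kMa = kMg sinθ/(1+k).
f = 1 × 3.2 × 9.8 × sin39.4° / 2 ≈ 9.95 N.

f ≈ 9.95 N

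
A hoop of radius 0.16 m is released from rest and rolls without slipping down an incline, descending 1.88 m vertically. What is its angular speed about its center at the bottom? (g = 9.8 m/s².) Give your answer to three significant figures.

ω ≈ 26.8 rad/s

With I = MR², the ratio k = I/(MR²) is 1.
Since it rolls without slipping, ω = v/R and KE = ½Mv² + ½Iω² = ½(1+k)Mv² = Mv².
Energy conservation Mgh = ½(1+k)Mv² gives v = √(2gh/(1+k)) = √(2 × 9.8 × 1.88 / 2) = 4.292 m/s.
The angular speed follows from ω = v/R = 4.292/0.16 ≈ 26.8 rad/s.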